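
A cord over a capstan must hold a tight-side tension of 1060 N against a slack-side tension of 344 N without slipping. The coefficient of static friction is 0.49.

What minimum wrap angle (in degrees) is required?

T₂/T₁ = e^{μβ} → β = ln(T₂/T₁)/μ.
β = ln(1060/344)/0.49 = 1.125/0.49 = 2.297 rad.
In degrees: β = 2.297 × 180/π = 132°.

β_min ≈ 132°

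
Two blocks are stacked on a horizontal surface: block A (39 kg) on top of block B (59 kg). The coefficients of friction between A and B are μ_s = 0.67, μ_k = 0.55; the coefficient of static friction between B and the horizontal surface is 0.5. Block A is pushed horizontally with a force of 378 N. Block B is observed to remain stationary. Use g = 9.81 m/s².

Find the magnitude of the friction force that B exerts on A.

Between the blocks, N₁ = m_A g = 382.6 N.
Maximum static friction on A from B: μ_s N₁ = 0.67×382.6 = 256.3 N.
Since P = 378 N > 256.3 N, A slides on B; the A–B friction is kinetic: f₁ = μ_k N₁ = 0.55×382.6 = 210 N.
B experiences an equal 210 N forward from A (third law). B is in equilibrium, so the floor supplies f₂ = 210 N of static friction (limit μ_s(m_A+m_B)g = 480.7 N, not exceeded).

f ≈ 210 N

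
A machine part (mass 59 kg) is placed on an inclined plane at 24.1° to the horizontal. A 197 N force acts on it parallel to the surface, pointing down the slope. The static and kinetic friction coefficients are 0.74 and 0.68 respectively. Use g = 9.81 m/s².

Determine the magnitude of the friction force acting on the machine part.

Perpendicular to the surface, N = m g cos θ = 59·9.81·cos 24.1° = 528.3 N.
For equilibrium along the incline the friction force must supply f = m g sin θ + P = 236.3 + 197 = 433.3 N (positive meaning up-slope).
The static-friction ceiling is μ_s N = 0.74 × 528.3 = 391 N.
|433.3| exceeds 391 N, so the machine part slips down-slope; friction is kinetic, f = μ_k N = 0.68×528.3 = 359 N.

f ≈ 359 N (up the incline)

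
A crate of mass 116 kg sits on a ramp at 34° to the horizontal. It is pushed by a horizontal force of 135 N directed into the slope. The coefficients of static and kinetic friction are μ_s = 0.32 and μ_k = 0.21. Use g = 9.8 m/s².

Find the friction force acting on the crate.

f ≈ 214 N (up the incline)

Normal direction: N = m g cos θ + P sin θ = 1018 N.
Parallel to the incline: P cos θ − m g sin θ = 111.9 − 635.7 = -523.8 N; the friction needed to balance this is 523.8 N acting up the slope.
Maximum static friction: μ_s N = 0.32 × 1018 = 325.7 N.
|f_req| = 523.8 > 325.7 N → the crate slides down the incline; f = μ_k N = 0.21 × 1018 = 214 N.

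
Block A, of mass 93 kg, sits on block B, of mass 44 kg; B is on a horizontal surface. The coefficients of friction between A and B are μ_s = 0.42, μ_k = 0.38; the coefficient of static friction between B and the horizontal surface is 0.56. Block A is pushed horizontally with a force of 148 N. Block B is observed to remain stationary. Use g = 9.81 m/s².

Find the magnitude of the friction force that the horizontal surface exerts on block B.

f ≈ 148 N

Between the blocks, N₁ = m_A g = 912.3 N.
So the A–B interface can sustain at most μ_s N₁ = 383.2 N of static friction.
Since P = 148 N ≤ 383.2 N, A does not slip on B; friction on A equals P = 148 N.
B experiences an equal 148 N forward from A (third law). B is in equilibrium, so the floor supplies f₂ = 148 N of static friction (limit μ_s(m_A+m_B)g = 752.6 N, not exceeded).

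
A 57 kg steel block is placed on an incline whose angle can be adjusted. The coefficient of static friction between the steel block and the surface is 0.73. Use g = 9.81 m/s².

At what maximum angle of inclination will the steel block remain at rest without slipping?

At the slip threshold, m g sin θ = μ_s · m g cos θ, so tan θ = μ_s.
θ_max = arctan(0.73) = 36.1°.

θ_max ≈ 36.1°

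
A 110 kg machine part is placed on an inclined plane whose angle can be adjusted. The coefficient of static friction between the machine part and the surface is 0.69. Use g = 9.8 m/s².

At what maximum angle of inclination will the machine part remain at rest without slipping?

At the slip threshold, m g sin θ = μ_s · m g cos θ, so tan θ = μ_s.
θ_max = arctan(0.69) = 34.6°.

θ_max ≈ 34.6°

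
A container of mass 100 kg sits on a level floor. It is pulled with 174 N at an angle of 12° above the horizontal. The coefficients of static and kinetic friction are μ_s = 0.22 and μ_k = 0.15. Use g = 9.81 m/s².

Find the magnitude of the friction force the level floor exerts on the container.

Vertical equilibrium gives N = m g − P sin α = 944.8 N.
For equilibrium, f = P cos α = 174×cos 12° = 170.2 N.
μ_s N = 0.22 × 944.8 = 207.9 N.
Since 170.2 N does not exceed the limit, the container stays at rest and f = 170 N.

f ≈ 170 N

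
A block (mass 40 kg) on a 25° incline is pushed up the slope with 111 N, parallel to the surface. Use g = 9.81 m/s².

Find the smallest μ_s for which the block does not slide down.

N = m g cos θ = 355.6 N.
Friction must make up the shortfall along the incline: f = m g sin θ − P = 165.8 − 111 = 54.84 N.
At the threshold f = μ_s N, so μ_s,min = 54.84/355.6 = 0.154.

μ_s,min ≈ 0.154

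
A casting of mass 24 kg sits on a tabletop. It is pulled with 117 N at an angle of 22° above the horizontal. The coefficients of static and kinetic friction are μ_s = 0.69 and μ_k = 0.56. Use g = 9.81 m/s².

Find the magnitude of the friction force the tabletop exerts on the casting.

The vertical component of P reduces the normal force: N = m g − P sin α = 235.4 − 43.83 = 191.6 N.
For equilibrium, f = P cos α = 117×cos 22° = 108.5 N.
The static-friction limit is μ_s N = 132.2 N.
108.5 ≤ 132.2 N → static; friction equals the required 108 N.

f ≈ 108 N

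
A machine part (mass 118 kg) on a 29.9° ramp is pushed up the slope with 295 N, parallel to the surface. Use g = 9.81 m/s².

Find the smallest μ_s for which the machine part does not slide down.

N = m g cos θ = 1004 N.
Friction must make up the shortfall along the incline: f = m g sin θ − P = 577 − 295 = 282 N.
At the threshold f = μ_s N, so μ_s,min = 282/1004 = 0.281.

μ_s,min ≈ 0.281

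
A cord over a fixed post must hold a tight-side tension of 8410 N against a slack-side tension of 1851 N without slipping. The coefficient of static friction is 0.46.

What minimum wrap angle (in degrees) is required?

T₂/T₁ = e^{μβ} → β = ln(T₂/T₁)/μ.
β = ln(8410/1851)/0.46 = 1.514/0.46 = 3.291 rad.
In degrees: β = 3.291 × 180/π = 189°.

β_min ≈ 189°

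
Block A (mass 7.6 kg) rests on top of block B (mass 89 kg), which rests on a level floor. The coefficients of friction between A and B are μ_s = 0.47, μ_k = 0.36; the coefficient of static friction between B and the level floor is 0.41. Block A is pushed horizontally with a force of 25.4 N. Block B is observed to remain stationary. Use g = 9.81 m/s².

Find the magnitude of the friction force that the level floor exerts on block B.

f ≈ 25.4 N

The normal force B exerts on A is simply A's weight, N₁ = 74.56 N.
Maximum static friction on A from B: μ_s N₁ = 0.47×74.56 = 35.04 N.
P = 25.4 N is within that limit, so A and B move together (both at rest); the A–B friction is simply f₁ = P = 25.4 N.
B experiences an equal 25.4 N forward from A (third law). B is in equilibrium, so the floor supplies f₂ = 25.4 N of static friction (limit μ_s(m_A+m_B)g = 388.5 N, not exceeded).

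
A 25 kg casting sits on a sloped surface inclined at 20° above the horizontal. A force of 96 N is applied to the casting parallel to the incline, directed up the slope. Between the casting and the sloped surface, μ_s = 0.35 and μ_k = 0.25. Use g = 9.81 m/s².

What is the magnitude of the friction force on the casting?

f ≈ 12.1 N (down the incline)

The normal reaction is N = m g cos θ = 230.5 N.
The friction needed for equilibrium is m g sin θ − P = 83.88 − 96 = -12.12 N, measured positive up-slope.
Static friction can supply at most μ_s N = 80.66 N.
Since |-12.12| ≤ 80.66 N, the casting remains in static equilibrium and friction takes exactly the required value.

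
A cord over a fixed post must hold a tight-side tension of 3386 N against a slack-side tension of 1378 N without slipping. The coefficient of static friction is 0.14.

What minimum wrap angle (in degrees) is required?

T₂/T₁ = e^{μβ} → β = ln(T₂/T₁)/μ.
β = ln(3386/1378)/0.14 = 0.899/0.14 = 6.422 rad.
In degrees: β = 6.422 × 180/π = 368°.

β_min ≈ 368°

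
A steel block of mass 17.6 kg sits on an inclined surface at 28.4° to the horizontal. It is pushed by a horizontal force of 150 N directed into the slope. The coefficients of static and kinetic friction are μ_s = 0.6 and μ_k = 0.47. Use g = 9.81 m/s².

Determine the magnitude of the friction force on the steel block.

The horizontal push has a component P sin θ into the surface, so N = m g cos θ + P sin θ = 151.9 + 71.34 = 223.2 N.
Parallel to the incline: P cos θ − m g sin θ = 131.9 − 82.12 = 49.83 N; the friction needed to balance this is 49.83 N acting down the slope.
The limit of static friction is μ_s N = 133.9 N.
Since 49.83 N is within the 133.9 N limit, the steel block stays put and friction is exactly 49.8 N.

f ≈ 49.8 N (down the incline)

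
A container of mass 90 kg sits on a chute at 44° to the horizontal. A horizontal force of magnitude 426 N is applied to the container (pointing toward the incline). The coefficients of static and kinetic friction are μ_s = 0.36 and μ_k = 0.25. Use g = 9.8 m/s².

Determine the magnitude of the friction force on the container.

f ≈ 306 N (up the incline)

Normal direction: N = m g cos θ + P sin θ = 930.4 N.
Parallel to the incline: P cos θ − m g sin θ = 306.4 − 612.7 = -306.2 N; the friction needed to balance this is 306.2 N acting up the slope.
The limit of static friction is μ_s N = 334.9 N.
|f_req| = 306.2 ≤ 334.9 N → the container is in equilibrium; friction equals the required value.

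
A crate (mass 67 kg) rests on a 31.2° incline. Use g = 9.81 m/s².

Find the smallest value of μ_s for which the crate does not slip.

μ_s,min ≈ 0.606

At the slip threshold m g sin θ = μ_s m g cos θ, so μ_s,min = tan θ.
μ_s,min = tan 31.2° = 0.606.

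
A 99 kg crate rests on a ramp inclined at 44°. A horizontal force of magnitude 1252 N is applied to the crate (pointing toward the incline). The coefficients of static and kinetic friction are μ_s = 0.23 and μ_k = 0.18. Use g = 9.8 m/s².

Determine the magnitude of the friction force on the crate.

f ≈ 227 N (down the incline)

Normal direction: N = m g cos θ + P sin θ = 1568 N.
Along the incline, the net driving force (taking up-slope positive) is P cos θ − m g sin θ = 900.6 − 674 = 226.7 N, so equilibrium requires friction f = -226.7 N (down-slope).
The limit of static friction is μ_s N = 360.6 N.
|f_req| = 226.7 ≤ 360.6 N → the crate is in equilibrium; friction equals the required value.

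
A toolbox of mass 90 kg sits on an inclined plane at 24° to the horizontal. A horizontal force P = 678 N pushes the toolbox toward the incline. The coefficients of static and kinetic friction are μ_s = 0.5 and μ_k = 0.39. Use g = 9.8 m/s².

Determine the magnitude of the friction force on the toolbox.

f ≈ 261 N (down the incline)

Resolve perpendicular to the incline: N = m g cos θ + P sin θ = 90×9.8×cos 24° + 678×sin 24° = 1082 N.
Parallel to the incline: P cos θ − m g sin θ = 619.4 − 358.7 = 260.6 N; the friction needed to balance this is 260.6 N acting down the slope.
Maximum static friction: μ_s N = 0.5 × 1082 = 540.8 N.
|f_req| = 260.6 ≤ 540.8 N → the toolbox is in equilibrium; friction equals the required value.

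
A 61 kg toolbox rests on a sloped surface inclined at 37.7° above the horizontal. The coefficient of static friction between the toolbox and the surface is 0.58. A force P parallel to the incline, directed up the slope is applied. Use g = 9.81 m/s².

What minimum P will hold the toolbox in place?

The toolbox tends to slide down (tan θ > μ_s), so at the point of impending slip friction acts up-slope at its limit: f = μ_s N.
P is parallel to the surface, so N = m g cos θ = 473 N.
Along the incline: P + μ_s N = m g sin θ, so P = 366 − 0.58×473 = 91.3 N.

P_min ≈ 91.3 N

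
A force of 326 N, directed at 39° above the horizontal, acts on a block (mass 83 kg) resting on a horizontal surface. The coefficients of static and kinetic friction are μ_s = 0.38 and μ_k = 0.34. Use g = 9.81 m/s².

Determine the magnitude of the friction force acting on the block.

f ≈ 207 N

The vertical component of P reduces the normal force: N = m g − P sin α = 814.2 − 205.2 = 609.1 N.
The horizontal driving force is P cos α = 253.3 N, so equilibrium needs friction f = 253.3 N.
μ_s N = 0.38 × 609.1 = 231.4 N.
253.3 > 231.4 N → the block slides; f = μ_k N = 0.34×609.1 = 207 N.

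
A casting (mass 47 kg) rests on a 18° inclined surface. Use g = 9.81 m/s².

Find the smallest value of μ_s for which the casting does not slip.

μ_s,min ≈ 0.325

At the slip threshold m g sin θ = μ_s m g cos θ, so μ_s,min = tan θ.
μ_s,min = tan 18° = 0.325.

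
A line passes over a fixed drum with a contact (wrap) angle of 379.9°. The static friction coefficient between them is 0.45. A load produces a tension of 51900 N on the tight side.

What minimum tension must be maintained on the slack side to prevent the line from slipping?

Capstan equation at impending slip: T_tight/T_slack = e^{μβ}.
β = 379.9° = 6.631 rad; e^{μβ} = e^{0.45×6.631} = 19.76.
T_slack = T_tight / e^{μβ} = 51900 / 19.76 = 2630 N.

T_min ≈ 2630 N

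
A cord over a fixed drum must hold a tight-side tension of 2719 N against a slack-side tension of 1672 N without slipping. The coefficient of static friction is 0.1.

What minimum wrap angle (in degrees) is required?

T₂/T₁ = e^{μβ} → β = ln(T₂/T₁)/μ.
β = ln(2719/1672)/0.1 = 0.4862/0.1 = 4.862 rad.
In degrees: β = 4.862 × 180/π = 279°.

β_min ≈ 279°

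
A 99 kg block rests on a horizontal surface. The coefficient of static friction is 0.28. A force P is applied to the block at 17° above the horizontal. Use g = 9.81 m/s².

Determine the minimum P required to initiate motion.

P ≈ 262 N

N = m g − P sin α (the pull lifts the block).
At impending slip, P cos α = μ_s N = μ_s (m g − P sin α).
Solving: P (cos α + μ_s sin α) = μ_s m g → P = 0.28×971/(cos 17° + 0.28 sin 17°) = 272/1.038 = 262 N.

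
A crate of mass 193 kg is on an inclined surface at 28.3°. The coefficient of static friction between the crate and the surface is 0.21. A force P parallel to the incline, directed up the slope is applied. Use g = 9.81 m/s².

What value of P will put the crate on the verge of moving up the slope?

At impending motion up the slope, friction acts down-slope at its limit: f = μ_s N.
P is parallel to the surface, so N = m g cos θ = 1670 N.
Along the incline: P = m g sin θ + μ_s N = 898 + 0.21×1670 = 1250 N.

P ≈ 1250 N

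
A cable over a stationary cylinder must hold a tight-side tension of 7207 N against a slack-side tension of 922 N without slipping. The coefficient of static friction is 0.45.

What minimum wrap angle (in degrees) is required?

T₂/T₁ = e^{μβ} → β = ln(T₂/T₁)/μ.
β = ln(7207/922)/0.45 = 2.056/0.45 = 4.569 rad.
In degrees: β = 4.569 × 180/π = 262°.

β_min ≈ 262°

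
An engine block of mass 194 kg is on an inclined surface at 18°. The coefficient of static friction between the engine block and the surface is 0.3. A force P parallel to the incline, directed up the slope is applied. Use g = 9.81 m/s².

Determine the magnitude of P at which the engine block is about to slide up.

P ≈ 1130 N

At impending motion up the slope, friction acts down-slope at its limit: f = μ_s N.
P is parallel to the surface, so N = m g cos θ = 1810 N.
Along the incline: P = m g sin θ + μ_s N = 588 + 0.3×1810 = 1130 N.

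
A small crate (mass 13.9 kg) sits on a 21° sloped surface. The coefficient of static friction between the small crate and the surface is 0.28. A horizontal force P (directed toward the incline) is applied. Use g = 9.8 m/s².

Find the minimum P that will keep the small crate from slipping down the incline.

The small crate tends to slide down (tan θ > μ_s), so at the point of impending slip friction acts up-slope at its limit: f = μ_s N.
Perpendicular to the incline: N = m g cos θ + P sin θ.
Along the incline: P cos θ + μ_s N = m g sin θ, i.e. P cos θ + μ_s (m g cos θ + P sin θ) = m g sin θ.
Solving, P (cos θ + μ_s sin θ) = m g (sin θ − μ_s cos θ), so P = 136×0.09697/1.034 = 12.8 N.

P_min ≈ 12.8 N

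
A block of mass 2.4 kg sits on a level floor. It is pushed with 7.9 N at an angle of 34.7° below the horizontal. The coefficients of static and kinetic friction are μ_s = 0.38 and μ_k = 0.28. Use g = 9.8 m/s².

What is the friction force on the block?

Vertical equilibrium gives N = m g + P sin α = 28.02 N.
The horizontal driving force is P cos α = 6.495 N, so equilibrium needs friction f = 6.495 N.
The static-friction limit is μ_s N = 10.65 N.
6.495 ≤ 10.65 N → static; friction equals the required 6.49 N.

f ≈ 6.49 N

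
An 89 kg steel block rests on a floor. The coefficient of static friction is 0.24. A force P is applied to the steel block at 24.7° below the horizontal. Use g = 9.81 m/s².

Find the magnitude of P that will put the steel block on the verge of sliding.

P ≈ 259 N

N = m g + P sin α (the push presses the steel block into the floor).
At impending slip, P cos α = μ_s N = μ_s (m g + P sin α).
Solving: P (cos α − μ_s sin α) = μ_s m g → P = 0.24×873/(cos 24.7° − 0.24 sin 24.7°) = 210/0.8082 = 259 N.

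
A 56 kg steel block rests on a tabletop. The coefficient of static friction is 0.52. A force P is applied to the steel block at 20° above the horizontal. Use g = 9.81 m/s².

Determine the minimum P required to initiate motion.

N = m g − P sin α (the pull lifts the steel block).
At impending slip, P cos α = μ_s N = μ_s (m g − P sin α).
Solving: P (cos α + μ_s sin α) = μ_s m g → P = 0.52×549/(cos 20° + 0.52 sin 20°) = 286/1.118 = 256 N.

P ≈ 256 N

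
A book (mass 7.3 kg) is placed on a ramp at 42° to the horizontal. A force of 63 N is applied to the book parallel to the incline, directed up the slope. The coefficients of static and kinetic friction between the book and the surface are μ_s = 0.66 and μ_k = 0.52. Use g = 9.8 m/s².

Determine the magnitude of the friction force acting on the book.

f ≈ 15.1 N (down the incline)

The normal reaction is N = m g cos θ = 53.16 N.
The friction needed for equilibrium is m g sin θ − P = 47.87 − 63 = -15.13 N, measured positive up-slope.
The static-friction ceiling is μ_s N = 0.66 × 53.16 = 35.09 N.
Since |-15.13| ≤ 35.09 N, the book remains in static equilibrium and friction takes exactly the required value.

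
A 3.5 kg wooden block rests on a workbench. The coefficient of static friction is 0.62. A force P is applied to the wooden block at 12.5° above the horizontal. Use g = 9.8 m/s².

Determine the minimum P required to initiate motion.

P ≈ 19.2 N

N = m g − P sin α (the pull lifts the wooden block).
At impending slip, P cos α = μ_s N = μ_s (m g − P sin α).
Solving: P (cos α + μ_s sin α) = μ_s m g → P = 0.62×34.3/(cos 12.5° + 0.62 sin 12.5°) = 21.3/1.11 = 19.2 N.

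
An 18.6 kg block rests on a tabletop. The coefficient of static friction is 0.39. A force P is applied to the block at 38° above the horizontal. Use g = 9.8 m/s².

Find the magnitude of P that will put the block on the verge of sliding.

N = m g − P sin α (the pull lifts the block).
At impending slip, P cos α = μ_s N = μ_s (m g − P sin α).
Solving: P (cos α + μ_s sin α) = μ_s m g → P = 0.39×182/(cos 38° + 0.39 sin 38°) = 71.1/1.028 = 69.1 N.

P ≈ 69.1 N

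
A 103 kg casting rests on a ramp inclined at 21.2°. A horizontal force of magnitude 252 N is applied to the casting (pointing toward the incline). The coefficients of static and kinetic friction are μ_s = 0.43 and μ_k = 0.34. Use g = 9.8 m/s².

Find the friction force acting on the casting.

The horizontal push has a component P sin θ into the surface, so N = m g cos θ + P sin θ = 941.1 + 91.13 = 1032 N.
Parallel to the incline: P cos θ − m g sin θ = 234.9 − 365 = -130.1 N; the friction needed to balance this is 130.1 N acting up the slope.
The limit of static friction is μ_s N = 443.9 N.
|f_req| = 130.1 ≤ 443.9 N → the casting is in equilibrium; friction equals the required value.

f ≈ 130 N (up the incline)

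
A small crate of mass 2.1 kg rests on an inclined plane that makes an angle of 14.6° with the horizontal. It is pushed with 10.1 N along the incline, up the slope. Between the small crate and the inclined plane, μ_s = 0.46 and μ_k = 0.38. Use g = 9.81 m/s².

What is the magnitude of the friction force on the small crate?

The normal reaction is N = m g cos θ = 19.94 N.
The friction needed for equilibrium is m g sin θ − P = 5.193 − 10.1 = -4.907 N, measured positive up-slope.
Maximum static friction available: μ_s N = 0.46 × 19.94 = 9.17 N.
Since |-4.907| ≤ 9.17 N, no slip — friction simply equals what equilibrium demands.

f ≈ 4.91 N (down the incline)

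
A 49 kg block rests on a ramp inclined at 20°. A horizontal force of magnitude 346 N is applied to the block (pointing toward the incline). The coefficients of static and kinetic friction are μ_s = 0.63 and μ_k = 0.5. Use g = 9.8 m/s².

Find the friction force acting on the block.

Resolve perpendicular to the incline: N = m g cos θ + P sin θ = 49×9.8×cos 20° + 346×sin 20° = 569.6 N.
Parallel to the incline: P cos θ − m g sin θ = 325.1 − 164.2 = 160.9 N; the friction needed to balance this is 160.9 N acting down the slope.
Maximum static friction: μ_s N = 0.63 × 569.6 = 358.8 N.
Since 160.9 N is within the 358.8 N limit, the block stays put and friction is exactly 161 N.

f ≈ 161 N (down the incline)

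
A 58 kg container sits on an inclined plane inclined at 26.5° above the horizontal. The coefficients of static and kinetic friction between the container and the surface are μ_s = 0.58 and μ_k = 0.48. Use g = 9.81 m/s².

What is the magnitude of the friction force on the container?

f ≈ 254 N (up the incline)

Perpendicular to the surface, N = m g cos θ = 58·9.81·cos 26.5° = 509.2 N.
Along the slope the weight component is m g sin θ = 253.9 N; friction must supply exactly this, acting up-slope.
The static-friction ceiling is μ_s N = 0.58 × 509.2 = 295.3 N.
Since |253.9| ≤ 295.3 N, static friction is sufficient; f equals the required value, not μ_s N.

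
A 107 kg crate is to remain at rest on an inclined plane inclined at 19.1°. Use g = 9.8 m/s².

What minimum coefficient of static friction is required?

μ_s,min ≈ 0.346

At the slip threshold m g sin θ = μ_s m g cos θ, so μ_s,min = tan θ.
μ_s,min = tan 19.1° = 0.346.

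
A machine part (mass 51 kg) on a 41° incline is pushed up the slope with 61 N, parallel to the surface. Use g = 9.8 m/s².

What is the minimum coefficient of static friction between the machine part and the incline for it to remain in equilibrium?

N = m g cos θ = 377.2 N.
Friction must make up the shortfall along the incline: f = m g sin θ − P = 327.9 − 61 = 266.9 N.
At the threshold f = μ_s N, so μ_s,min = 266.9/377.2 = 0.708.

μ_s,min ≈ 0.708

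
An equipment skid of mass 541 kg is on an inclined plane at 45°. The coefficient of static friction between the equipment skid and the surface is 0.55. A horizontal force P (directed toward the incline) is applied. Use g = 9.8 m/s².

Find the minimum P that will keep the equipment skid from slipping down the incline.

P_min ≈ 1540 N

The equipment skid tends to slide down (tan θ > μ_s), so at the point of impending slip friction acts up-slope at its limit: f = μ_s N.
Perpendicular to the incline: N = m g cos θ + P sin θ.
Along the incline: P cos θ + μ_s N = m g sin θ, i.e. P cos θ + μ_s (m g cos θ + P sin θ) = m g sin θ.
Solving, P (cos θ + μ_s sin θ) = m g (sin θ − μ_s cos θ), so P = 5300×0.3182/1.096 = 1540 N.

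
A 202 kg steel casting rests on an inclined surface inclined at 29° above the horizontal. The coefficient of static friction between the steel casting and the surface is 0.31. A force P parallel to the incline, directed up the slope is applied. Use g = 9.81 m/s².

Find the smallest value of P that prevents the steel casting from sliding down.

The steel casting tends to slide down (tan θ > μ_s), so at the point of impending slip friction acts up-slope at its limit: f = μ_s N.
P is parallel to the surface, so N = m g cos θ = 1730 N.
Along the incline: P + μ_s N = m g sin θ, so P = 961 − 0.31×1730 = 423 N.

P_min ≈ 423 N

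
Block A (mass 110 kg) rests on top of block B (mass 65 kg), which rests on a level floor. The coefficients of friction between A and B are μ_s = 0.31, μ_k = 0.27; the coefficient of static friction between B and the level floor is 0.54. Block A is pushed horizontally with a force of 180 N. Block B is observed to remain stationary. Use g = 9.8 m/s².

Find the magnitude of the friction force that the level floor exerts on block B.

Normal force at the A–B interface: N₁ = m_A g = 1078 N.
Maximum static friction on A from B: μ_s N₁ = 0.31×1078 = 334.2 N.
Since P = 180 N ≤ 334.2 N, A does not slip on B; friction on A equals P = 180 N.
B experiences an equal 180 N forward from A (third law). B is in equilibrium, so the floor supplies f₂ = 180 N of static friction (limit μ_s(m_A+m_B)g = 926.1 N, not exceeded).

f ≈ 180 N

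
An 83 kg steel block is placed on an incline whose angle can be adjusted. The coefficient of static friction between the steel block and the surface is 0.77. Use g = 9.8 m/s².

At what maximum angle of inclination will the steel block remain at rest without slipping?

θ_max ≈ 37.6°

At the slip threshold, m g sin θ = μ_s · m g cos θ, so tan θ = μ_s.
θ_max = arctan(0.77) = 37.6°.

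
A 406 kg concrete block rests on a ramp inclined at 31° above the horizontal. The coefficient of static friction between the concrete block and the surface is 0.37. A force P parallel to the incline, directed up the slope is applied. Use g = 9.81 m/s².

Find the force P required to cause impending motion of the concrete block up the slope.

At impending motion up the slope, friction acts down-slope at its limit: f = μ_s N.
P is parallel to the surface, so N = m g cos θ = 3410 N.
Along the incline: P = m g sin θ + μ_s N = 2050 + 0.37×3410 = 3310 N.

P ≈ 3310 N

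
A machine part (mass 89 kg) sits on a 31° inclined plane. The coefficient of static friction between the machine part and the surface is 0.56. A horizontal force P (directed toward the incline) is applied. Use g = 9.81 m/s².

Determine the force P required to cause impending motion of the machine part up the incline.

At impending motion up the slope, friction acts down-slope at its limit: f = μ_s N.
Perpendicular to the incline: N = m g cos θ + P sin θ.
Along the incline: P cos θ = m g sin θ + μ_s N = m g sin θ + μ_s (m g cos θ + P sin θ).
Solving, P (cos θ − μ_s sin θ) = m g (sin θ + μ_s cos θ), so P = 89×9.81×(sin 31° + 0.56 cos 31°)/(cos 31° − 0.56 sin 31°) = 873×0.9951/0.5687 = 1530 N.

P ≈ 1530 N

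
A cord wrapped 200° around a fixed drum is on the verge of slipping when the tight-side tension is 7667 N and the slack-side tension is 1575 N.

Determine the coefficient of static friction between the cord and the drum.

μ ≈ 0.453

T₂/T₁ = e^{μβ} → μ = ln(T₂/T₁)/β.
β = 200° = 3.491 rad.
μ = ln(7667/1575)/3.491 = ln(4.868)/3.491 = 0.453.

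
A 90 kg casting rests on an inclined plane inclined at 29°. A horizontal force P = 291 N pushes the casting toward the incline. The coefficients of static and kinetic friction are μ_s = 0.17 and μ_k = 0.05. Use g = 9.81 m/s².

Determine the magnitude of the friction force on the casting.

f ≈ 45.7 N (up the incline)

The horizontal push has a component P sin θ into the surface, so N = m g cos θ + P sin θ = 772.2 + 141.1 = 913.3 N.
Parallel to the incline: P cos θ − m g sin θ = 254.5 − 428 = -173.5 N; the friction needed to balance this is 173.5 N acting up the slope.
Maximum static friction: μ_s N = 0.17 × 913.3 = 155.3 N.
The required 173.5 N exceeds the static limit, so the casting slides down-slope and f = μ_k N = 0.05×913.3 = 45.7 N.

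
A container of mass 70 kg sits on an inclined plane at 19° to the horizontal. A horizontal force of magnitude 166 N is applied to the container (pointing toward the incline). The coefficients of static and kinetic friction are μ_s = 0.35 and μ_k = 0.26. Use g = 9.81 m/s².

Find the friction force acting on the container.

f ≈ 66.6 N (up the incline)

Normal direction: N = m g cos θ + P sin θ = 703.3 N.
Along the incline, the net driving force (taking up-slope positive) is P cos θ − m g sin θ = 157 − 223.6 = -66.61 N, so equilibrium requires friction f = 66.61 N (up-slope).
Maximum static friction: μ_s N = 0.35 × 703.3 = 246.2 N.
Since 66.61 N is within the 246.2 N limit, the container stays put and friction is exactly 66.6 N.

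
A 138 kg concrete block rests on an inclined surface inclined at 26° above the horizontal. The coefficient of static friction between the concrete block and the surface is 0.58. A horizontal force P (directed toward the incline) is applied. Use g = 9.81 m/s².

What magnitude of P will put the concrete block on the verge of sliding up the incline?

At impending motion up the slope, friction acts down-slope at its limit: f = μ_s N.
Perpendicular to the incline: N = m g cos θ + P sin θ.
Along the incline: P cos θ = m g sin θ + μ_s N = m g sin θ + μ_s (m g cos θ + P sin θ).
Solving, P (cos θ − μ_s sin θ) = m g (sin θ + μ_s cos θ), so P = 138×9.81×(sin 26° + 0.58 cos 26°)/(cos 26° − 0.58 sin 26°) = 1350×0.9597/0.6445 = 2020 N.

P ≈ 2020 N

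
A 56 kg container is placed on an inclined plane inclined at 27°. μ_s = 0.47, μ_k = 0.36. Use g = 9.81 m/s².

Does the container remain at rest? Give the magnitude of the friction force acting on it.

N = m g cos θ = 489 N.
Down-slope weight component: m g sin θ = 249 N.
μ_s N = 230 N.
249 > 230 N, so it slides; kinetic friction f = μ_k N = 0.36×489 = 176 N.

f ≈ 176 N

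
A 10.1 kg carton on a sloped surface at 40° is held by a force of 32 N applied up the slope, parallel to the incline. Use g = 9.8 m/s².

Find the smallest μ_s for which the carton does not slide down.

μ_s,min ≈ 0.417

N = m g cos θ = 75.82 N.
Friction must make up the shortfall along the incline: f = m g sin θ − P = 63.62 − 32 = 31.62 N.
At the threshold f = μ_s N, so μ_s,min = 31.62/75.82 = 0.417.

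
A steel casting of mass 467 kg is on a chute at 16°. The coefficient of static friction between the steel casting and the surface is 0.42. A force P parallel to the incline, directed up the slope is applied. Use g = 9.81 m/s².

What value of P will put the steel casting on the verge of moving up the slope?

P ≈ 3110 N

At impending motion up the slope, friction acts down-slope at its limit: f = μ_s N.
P is parallel to the surface, so N = m g cos θ = 4400 N.
Along the incline: P = m g sin θ + μ_s N = 1260 + 0.42×4400 = 3110 N.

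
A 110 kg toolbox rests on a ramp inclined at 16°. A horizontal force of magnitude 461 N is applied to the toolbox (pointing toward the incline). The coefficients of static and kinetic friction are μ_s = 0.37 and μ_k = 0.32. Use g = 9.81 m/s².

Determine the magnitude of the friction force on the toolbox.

Resolve perpendicular to the incline: N = m g cos θ + P sin θ = 110×9.81×cos 16° + 461×sin 16° = 1164 N.
Along the incline, the net driving force (taking up-slope positive) is P cos θ − m g sin θ = 443.1 − 297.4 = 145.7 N, so equilibrium requires friction f = -145.7 N (down-slope).
Maximum static friction: μ_s N = 0.37 × 1164 = 430.8 N.
Since 145.7 N is within the 430.8 N limit, the toolbox stays put and friction is exactly 146 N.

f ≈ 146 N (down the incline)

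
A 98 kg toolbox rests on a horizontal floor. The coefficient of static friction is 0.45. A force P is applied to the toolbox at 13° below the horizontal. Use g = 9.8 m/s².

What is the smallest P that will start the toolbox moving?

P ≈ 495 N

N = m g + P sin α (the push presses the toolbox into the horizontal floor).
At impending slip, P cos α = μ_s N = μ_s (m g + P sin α).
Solving: P (cos α − μ_s sin α) = μ_s m g → P = 0.45×960/(cos 13° − 0.45 sin 13°) = 432/0.8731 = 495 N.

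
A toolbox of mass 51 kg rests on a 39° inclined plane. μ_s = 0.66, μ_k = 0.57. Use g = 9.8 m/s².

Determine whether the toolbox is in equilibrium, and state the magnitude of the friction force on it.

N = m g cos θ = 388 N.
Down-slope weight component: m g sin θ = 315 N.
μ_s N = 256 N.
315 > 256 N, so it slides; kinetic friction f = μ_k N = 0.57×388 = 221 N.

f ≈ 221 N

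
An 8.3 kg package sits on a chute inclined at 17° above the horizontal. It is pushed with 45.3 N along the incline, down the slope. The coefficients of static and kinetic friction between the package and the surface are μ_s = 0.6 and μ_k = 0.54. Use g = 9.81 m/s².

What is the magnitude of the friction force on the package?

Normal force: N = m g cos θ = 8.3 × 9.81 × cos 17° = 77.87 N.
The friction needed for equilibrium is m g sin θ + P = 23.81 + 45.3 = 69.11 N, measured positive up-slope.
Maximum static friction available: μ_s N = 0.6 × 77.87 = 46.72 N.
|69.11| exceeds 46.72 N, so the package slips down-slope; friction is kinetic, f = μ_k N = 0.54×77.87 = 42 N.

f ≈ 42 N (up the incline)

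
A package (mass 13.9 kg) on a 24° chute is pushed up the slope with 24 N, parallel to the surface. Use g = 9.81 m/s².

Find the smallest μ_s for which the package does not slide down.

N = m g cos θ = 124.6 N.
Friction must make up the shortfall along the incline: f = m g sin θ − P = 55.46 − 24 = 31.46 N.
At the threshold f = μ_s N, so μ_s,min = 31.46/124.6 = 0.253.

μ_s,min ≈ 0.253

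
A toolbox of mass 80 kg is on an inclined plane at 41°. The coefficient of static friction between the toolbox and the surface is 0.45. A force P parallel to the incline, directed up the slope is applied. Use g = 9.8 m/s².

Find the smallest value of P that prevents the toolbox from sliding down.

P_min ≈ 248 N

The toolbox tends to slide down (tan θ > μ_s), so at the point of impending slip friction acts up-slope at its limit: f = μ_s N.
P is parallel to the surface, so N = m g cos θ = 592 N.
Along the incline: P + μ_s N = m g sin θ, so P = 514 − 0.45×592 = 248 N.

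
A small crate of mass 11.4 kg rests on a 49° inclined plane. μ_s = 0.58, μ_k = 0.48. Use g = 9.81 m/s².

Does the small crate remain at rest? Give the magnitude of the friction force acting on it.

N = m g cos θ = 73.4 N.
Down-slope weight component: m g sin θ = 84.4 N.
μ_s N = 42.6 N.
84.4 > 42.6 N, so it slides; kinetic friction f = μ_k N = 0.48×73.4 = 35.2 N.

f ≈ 35.2 N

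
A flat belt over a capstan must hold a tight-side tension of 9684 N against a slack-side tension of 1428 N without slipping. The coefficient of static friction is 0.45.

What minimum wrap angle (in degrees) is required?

T₂/T₁ = e^{μβ} → β = ln(T₂/T₁)/μ.
β = ln(9684/1428)/0.45 = 1.914/0.45 = 4.254 rad.
In degrees: β = 4.254 × 180/π = 244°.

β_min ≈ 244°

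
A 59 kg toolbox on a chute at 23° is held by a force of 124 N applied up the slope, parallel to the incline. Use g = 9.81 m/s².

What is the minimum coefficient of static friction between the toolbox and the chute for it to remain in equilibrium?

μ_s,min ≈ 0.192

N = m g cos θ = 532.8 N.
Friction must make up the shortfall along the incline: f = m g sin θ − P = 226.2 − 124 = 102.2 N.
At the threshold f = μ_s N, so μ_s,min = 102.2/532.8 = 0.192.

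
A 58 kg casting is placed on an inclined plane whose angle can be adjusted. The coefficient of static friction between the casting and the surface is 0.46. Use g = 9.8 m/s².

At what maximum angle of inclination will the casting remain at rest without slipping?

θ_max ≈ 24.7°

At the slip threshold, m g sin θ = μ_s · m g cos θ, so tan θ = μ_s.
θ_max = arctan(0.46) = 24.7°.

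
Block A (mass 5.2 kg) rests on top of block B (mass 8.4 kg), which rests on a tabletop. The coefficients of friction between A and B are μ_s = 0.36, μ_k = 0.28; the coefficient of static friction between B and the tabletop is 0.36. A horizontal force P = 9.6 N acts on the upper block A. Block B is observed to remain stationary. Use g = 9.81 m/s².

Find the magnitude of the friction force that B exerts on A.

f ≈ 9.6 N

Between the blocks, N₁ = m_A g = 51.01 N.
Maximum static friction on A from B: μ_s N₁ = 0.36×51.01 = 18.36 N.
P = 9.6 N is within that limit, so A and B move together (both at rest); the A–B friction is simply f₁ = P = 9.6 N.
By Newton's third law B feels 9.6 N forward from A. With B stationary, the floor's static friction on B balances it: f₂ = 9.6 N (well within μ_s(m_A+m_B)g = 48.03 N).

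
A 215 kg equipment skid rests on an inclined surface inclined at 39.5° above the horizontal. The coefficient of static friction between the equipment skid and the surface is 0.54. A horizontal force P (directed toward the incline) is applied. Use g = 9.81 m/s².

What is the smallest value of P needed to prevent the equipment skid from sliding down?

The equipment skid tends to slide down (tan θ > μ_s), so at the point of impending slip friction acts up-slope at its limit: f = μ_s N.
Perpendicular to the incline: N = m g cos θ + P sin θ.
Along the incline: P cos θ + μ_s N = m g sin θ, i.e. P cos θ + μ_s (m g cos θ + P sin θ) = m g sin θ.
Solving, P (cos θ + μ_s sin θ) = m g (sin θ − μ_s cos θ), so P = 2110×0.2194/1.115 = 415 N.

P_min ≈ 415 N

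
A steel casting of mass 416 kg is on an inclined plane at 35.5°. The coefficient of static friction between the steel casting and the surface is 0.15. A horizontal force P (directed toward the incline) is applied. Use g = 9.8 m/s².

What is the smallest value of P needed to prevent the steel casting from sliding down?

The steel casting tends to slide down (tan θ > μ_s), so at the point of impending slip friction acts up-slope at its limit: f = μ_s N.
Perpendicular to the incline: N = m g cos θ + P sin θ.
Along the incline: P cos θ + μ_s N = m g sin θ, i.e. P cos θ + μ_s (m g cos θ + P sin θ) = m g sin θ.
Solving, P (cos θ + μ_s sin θ) = m g (sin θ − μ_s cos θ), so P = 4080×0.4586/0.9012 = 2070 N.

P_min ≈ 2070 N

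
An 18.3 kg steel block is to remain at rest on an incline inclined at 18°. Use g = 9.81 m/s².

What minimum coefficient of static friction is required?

μ_s,min ≈ 0.325

At the slip threshold m g sin θ = μ_s m g cos θ, so μ_s,min = tan θ.
μ_s,min = tan 18° = 0.325.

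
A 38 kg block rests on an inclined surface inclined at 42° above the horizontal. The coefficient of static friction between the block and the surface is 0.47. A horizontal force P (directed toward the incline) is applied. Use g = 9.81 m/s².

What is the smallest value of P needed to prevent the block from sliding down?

The block tends to slide down (tan θ > μ_s), so at the point of impending slip friction acts up-slope at its limit: f = μ_s N.
Perpendicular to the incline: N = m g cos θ + P sin θ.
Along the incline: P cos θ + μ_s N = m g sin θ, i.e. P cos θ + μ_s (m g cos θ + P sin θ) = m g sin θ.
Solving, P (cos θ + μ_s sin θ) = m g (sin θ − μ_s cos θ), so P = 373×0.3199/1.058 = 113 N.

P_min ≈ 113 N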